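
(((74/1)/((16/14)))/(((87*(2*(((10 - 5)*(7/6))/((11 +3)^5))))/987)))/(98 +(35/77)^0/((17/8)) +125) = 83473377288/550855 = 151534.21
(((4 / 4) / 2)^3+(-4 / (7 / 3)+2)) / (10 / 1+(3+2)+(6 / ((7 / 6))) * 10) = 23 / 3720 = 0.01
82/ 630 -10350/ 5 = -652009/ 315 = -2069.87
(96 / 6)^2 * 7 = 1792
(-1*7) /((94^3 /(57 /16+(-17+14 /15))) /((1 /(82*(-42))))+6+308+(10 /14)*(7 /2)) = -42014 /1373056921713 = -0.00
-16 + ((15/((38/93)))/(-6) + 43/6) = -3409/228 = -14.95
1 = 1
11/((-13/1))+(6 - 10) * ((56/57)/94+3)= -12.89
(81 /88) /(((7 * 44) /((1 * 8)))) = 81 /3388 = 0.02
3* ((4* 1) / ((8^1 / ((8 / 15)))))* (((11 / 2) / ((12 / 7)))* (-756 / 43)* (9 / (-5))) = 87318 / 1075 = 81.23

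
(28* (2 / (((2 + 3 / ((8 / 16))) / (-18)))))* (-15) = 1890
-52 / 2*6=-156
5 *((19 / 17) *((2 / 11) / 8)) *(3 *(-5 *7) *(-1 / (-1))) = -9975 / 748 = -13.34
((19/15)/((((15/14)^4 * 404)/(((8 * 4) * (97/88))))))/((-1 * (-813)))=70800688/685900153125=0.00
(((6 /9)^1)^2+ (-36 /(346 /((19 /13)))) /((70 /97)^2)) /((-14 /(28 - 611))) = 4407333667 /694266300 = 6.35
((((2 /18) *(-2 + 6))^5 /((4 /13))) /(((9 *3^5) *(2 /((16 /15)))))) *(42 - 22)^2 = 2129920 /387420489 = 0.01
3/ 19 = 0.16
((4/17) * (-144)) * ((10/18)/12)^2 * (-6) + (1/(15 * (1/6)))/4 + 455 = 2090909/4590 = 455.54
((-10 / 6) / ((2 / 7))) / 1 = -35 / 6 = -5.83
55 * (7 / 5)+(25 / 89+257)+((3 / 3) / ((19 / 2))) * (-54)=555657 / 1691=328.60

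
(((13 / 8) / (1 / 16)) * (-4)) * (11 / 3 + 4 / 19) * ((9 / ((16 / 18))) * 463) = -35915373 / 19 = -1890282.79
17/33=0.52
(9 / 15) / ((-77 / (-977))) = 2931 / 385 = 7.61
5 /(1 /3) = 15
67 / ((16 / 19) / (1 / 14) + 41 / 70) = 89110 / 16459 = 5.41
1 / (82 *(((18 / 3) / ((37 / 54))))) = 37 / 26568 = 0.00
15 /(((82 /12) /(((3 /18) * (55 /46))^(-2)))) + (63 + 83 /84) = 248504987 /2083620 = 119.27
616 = 616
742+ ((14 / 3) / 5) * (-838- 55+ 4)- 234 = -4826 / 15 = -321.73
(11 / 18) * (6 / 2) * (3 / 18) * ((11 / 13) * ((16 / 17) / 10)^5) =991232 / 519135215625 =0.00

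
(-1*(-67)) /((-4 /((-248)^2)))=-1030192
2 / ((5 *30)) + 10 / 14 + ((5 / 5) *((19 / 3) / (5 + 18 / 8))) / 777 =1231558 / 1689975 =0.73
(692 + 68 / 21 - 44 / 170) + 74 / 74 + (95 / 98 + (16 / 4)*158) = 33210427 / 24990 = 1328.95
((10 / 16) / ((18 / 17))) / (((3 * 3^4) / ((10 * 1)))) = 425 / 17496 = 0.02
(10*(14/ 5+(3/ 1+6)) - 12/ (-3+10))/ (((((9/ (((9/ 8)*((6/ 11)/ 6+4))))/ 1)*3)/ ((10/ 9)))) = 925/ 42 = 22.02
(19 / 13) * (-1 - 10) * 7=-1463 / 13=-112.54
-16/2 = -8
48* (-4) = -192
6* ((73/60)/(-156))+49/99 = 0.45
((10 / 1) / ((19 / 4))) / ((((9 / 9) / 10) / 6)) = 2400 / 19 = 126.32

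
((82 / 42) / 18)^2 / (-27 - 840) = -1681 / 123880428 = -0.00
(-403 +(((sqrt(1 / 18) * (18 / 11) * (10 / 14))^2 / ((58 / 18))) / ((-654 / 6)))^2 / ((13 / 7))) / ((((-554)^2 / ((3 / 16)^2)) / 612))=-0.03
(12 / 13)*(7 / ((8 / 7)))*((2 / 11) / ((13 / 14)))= 2058 / 1859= 1.11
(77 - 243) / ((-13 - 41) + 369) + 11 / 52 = -5167 / 16380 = -0.32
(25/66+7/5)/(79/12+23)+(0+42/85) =183968/331925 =0.55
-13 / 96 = -0.14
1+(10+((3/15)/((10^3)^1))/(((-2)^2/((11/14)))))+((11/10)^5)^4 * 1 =12409277464527920064407/700000000000000000000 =17.73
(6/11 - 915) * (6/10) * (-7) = 211239/55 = 3840.71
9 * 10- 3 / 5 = 447 / 5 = 89.40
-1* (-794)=794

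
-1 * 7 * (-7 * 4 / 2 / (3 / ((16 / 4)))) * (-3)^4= 10584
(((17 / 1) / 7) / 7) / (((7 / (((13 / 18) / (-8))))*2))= -221 / 98784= -0.00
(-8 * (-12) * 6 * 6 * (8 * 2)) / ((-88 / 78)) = -539136 / 11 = -49012.36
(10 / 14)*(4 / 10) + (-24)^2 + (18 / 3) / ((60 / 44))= 20324 / 35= 580.69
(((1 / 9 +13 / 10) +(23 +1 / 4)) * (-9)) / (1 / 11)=-48829 / 20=-2441.45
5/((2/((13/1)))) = 65/2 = 32.50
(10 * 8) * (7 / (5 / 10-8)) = -224 / 3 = -74.67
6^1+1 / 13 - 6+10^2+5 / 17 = 22182 / 221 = 100.37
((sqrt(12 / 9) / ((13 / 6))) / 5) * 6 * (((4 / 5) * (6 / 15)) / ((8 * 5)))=24 * sqrt(3) / 8125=0.01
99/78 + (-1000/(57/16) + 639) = 532879/1482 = 359.57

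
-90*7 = -630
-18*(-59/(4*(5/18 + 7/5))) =23895/151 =158.25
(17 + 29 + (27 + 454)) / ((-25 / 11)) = -5797 / 25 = -231.88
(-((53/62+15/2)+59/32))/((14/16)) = -10117/868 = -11.66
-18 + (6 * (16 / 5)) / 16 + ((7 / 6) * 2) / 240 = -12089 / 720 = -16.79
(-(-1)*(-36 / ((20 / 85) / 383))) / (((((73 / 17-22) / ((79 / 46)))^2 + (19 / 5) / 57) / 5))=-7926902081325 / 2877479389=-2754.81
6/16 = 3/8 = 0.38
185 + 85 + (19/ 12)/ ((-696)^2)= 1569507859/ 5812992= 270.00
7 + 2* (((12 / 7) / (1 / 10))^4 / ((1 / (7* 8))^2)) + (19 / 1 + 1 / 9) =238878731515 / 441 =541675128.15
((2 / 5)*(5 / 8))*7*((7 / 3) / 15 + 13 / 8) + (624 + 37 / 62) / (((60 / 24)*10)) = 1254377 / 44640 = 28.10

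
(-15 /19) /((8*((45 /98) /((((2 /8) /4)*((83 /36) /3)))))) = -0.01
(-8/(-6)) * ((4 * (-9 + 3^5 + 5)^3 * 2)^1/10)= 218430704/15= 14562046.93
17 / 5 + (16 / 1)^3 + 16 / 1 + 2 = 20587 / 5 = 4117.40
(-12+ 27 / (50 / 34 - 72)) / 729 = -4949 / 291357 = -0.02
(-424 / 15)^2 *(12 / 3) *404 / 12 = 72629504 / 675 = 107599.27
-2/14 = -1/7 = -0.14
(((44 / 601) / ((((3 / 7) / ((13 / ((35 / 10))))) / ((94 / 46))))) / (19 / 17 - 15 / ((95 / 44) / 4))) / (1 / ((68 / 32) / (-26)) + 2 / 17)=147620044 / 36797309805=0.00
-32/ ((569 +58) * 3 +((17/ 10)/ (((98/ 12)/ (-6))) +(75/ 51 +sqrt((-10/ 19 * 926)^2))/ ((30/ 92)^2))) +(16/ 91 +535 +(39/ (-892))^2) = 13750151487024393635/ 25692919388714032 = 535.17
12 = 12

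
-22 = -22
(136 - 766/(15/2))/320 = 127/1200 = 0.11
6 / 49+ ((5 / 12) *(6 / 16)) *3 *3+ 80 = 127837 / 1568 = 81.53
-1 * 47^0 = -1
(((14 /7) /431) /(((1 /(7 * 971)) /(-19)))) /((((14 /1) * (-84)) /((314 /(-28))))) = -2896493 /506856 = -5.71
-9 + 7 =-2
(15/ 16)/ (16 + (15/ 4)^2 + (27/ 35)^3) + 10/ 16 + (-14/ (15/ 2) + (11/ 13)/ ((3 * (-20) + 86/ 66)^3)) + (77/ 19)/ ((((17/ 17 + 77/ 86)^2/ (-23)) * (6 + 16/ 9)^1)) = -544876091586596956812260201/ 119832157771832779589236440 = -4.55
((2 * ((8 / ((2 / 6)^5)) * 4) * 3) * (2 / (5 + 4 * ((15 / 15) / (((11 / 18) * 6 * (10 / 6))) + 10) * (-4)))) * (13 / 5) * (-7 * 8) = 747242496 / 8669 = 86197.08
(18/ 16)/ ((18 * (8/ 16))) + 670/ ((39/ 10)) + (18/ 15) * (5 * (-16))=23687/ 312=75.92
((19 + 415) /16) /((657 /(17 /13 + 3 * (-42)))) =-351757 /68328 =-5.15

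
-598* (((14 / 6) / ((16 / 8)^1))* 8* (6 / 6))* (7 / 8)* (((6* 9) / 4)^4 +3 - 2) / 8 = -7786376507 / 384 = -20277022.15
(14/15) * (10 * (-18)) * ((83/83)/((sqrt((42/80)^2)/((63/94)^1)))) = -10080/47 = -214.47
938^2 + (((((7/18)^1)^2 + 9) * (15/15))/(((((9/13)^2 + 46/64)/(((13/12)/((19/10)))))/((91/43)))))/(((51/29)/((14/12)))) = 173155557832870718/196801199397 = 879850.11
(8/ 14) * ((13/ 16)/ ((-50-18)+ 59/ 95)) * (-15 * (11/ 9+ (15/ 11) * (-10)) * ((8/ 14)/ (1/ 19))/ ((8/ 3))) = -144192425/ 27601112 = -5.22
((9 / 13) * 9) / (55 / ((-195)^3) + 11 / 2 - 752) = -18480150 / 2214081697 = -0.01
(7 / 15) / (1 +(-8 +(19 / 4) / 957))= -8932 / 133885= -0.07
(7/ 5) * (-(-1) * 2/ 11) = 14/ 55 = 0.25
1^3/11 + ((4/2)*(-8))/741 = 565/8151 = 0.07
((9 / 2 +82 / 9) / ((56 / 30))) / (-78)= -0.09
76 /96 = 19 /24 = 0.79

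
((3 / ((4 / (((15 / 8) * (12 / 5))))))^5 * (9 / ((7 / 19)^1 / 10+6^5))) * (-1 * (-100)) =306707887125 / 6051622912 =50.68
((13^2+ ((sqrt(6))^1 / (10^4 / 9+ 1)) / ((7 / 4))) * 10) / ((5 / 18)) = 1296 * sqrt(6) / 70063+ 6084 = 6084.05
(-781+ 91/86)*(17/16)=-1140275/1376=-828.69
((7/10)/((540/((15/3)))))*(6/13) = 7/2340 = 0.00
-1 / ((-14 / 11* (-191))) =-11 / 2674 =-0.00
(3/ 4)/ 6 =1/ 8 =0.12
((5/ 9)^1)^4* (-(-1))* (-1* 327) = -68125/ 2187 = -31.15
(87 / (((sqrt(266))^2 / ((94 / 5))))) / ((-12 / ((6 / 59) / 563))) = -0.00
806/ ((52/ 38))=589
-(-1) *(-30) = -30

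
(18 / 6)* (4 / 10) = 6 / 5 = 1.20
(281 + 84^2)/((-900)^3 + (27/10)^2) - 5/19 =-33137630605/125918180559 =-0.26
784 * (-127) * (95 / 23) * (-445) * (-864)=-3636780940800 / 23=-158120910469.57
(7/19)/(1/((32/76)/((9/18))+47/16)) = 1.39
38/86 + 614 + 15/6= 53057/86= 616.94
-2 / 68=-1 / 34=-0.03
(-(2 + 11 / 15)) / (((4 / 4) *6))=-0.46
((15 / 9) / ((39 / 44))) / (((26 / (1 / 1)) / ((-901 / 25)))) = -19822 / 7605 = -2.61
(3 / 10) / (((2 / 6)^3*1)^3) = 59049 / 10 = 5904.90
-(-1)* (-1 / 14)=-1 / 14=-0.07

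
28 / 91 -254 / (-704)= 3059 / 4576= 0.67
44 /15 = 2.93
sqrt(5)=2.24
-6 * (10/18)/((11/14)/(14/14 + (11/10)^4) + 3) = -1724870/1717383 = -1.00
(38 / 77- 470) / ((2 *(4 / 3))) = -13557 / 77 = -176.06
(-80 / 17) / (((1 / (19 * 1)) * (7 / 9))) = -13680 / 119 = -114.96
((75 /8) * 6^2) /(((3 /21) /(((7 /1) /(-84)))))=-1575 /8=-196.88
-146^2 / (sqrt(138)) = -1814.54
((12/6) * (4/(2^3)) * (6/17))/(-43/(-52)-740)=-312/653429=-0.00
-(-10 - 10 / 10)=11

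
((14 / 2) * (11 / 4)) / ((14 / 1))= 11 / 8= 1.38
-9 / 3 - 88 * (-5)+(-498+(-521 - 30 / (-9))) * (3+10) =-12766.67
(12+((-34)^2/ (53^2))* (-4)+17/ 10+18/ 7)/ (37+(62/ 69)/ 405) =16072684119/ 40664145802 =0.40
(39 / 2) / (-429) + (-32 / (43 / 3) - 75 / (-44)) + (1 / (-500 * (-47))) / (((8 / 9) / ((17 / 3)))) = -50970877 / 88924000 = -0.57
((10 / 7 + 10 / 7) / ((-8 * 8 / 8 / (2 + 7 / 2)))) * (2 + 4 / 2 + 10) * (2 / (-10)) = 11 / 2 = 5.50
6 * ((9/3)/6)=3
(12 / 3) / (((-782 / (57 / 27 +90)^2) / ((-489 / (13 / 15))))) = 1120202830 / 45747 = 24486.91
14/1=14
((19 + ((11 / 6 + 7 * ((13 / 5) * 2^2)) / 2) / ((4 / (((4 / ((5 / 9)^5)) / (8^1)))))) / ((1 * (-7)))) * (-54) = 206628057 / 250000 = 826.51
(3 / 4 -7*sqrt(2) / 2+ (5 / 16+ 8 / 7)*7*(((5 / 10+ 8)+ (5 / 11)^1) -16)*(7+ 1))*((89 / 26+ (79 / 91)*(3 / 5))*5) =-11319706 / 1001 -3589*sqrt(2) / 52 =-11406.01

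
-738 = -738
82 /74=41 /37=1.11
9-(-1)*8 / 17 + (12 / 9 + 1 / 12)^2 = 11.48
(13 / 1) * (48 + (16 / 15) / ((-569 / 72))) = 1770288 / 2845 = 622.25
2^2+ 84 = 88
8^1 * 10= 80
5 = 5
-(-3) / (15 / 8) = 8 / 5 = 1.60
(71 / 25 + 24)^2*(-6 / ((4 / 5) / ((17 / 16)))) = -22962291 / 4000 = -5740.57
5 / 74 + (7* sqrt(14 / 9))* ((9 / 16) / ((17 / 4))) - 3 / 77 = 163 / 5698 + 21* sqrt(14) / 68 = 1.18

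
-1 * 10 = -10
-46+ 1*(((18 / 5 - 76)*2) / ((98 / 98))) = -954 / 5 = -190.80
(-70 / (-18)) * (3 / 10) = 7 / 6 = 1.17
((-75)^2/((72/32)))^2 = 6250000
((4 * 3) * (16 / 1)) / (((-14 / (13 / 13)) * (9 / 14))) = -64 / 3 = -21.33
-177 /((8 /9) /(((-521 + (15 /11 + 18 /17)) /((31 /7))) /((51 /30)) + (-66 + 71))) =10028627955 /788392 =12720.36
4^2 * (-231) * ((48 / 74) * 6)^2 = -76640256 / 1369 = -55982.66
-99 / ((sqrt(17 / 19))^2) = -1881 / 17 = -110.65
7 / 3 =2.33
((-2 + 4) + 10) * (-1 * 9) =-108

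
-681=-681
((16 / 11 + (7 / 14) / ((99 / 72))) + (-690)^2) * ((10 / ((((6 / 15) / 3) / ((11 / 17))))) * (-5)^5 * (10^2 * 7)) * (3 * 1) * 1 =-2577645000000000 / 17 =-151626176470588.24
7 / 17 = 0.41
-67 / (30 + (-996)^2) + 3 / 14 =743800 / 3472161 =0.21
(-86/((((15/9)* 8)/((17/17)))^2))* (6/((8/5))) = -1161/640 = -1.81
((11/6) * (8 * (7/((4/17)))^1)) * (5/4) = 6545/12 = 545.42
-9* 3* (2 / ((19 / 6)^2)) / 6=-0.90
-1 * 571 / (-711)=571 / 711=0.80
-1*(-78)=78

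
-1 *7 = -7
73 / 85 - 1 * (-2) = 243 / 85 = 2.86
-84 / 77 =-12 / 11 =-1.09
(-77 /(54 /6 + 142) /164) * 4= -77 /6191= -0.01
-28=-28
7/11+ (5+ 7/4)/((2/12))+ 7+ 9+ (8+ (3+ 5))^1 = 1609/22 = 73.14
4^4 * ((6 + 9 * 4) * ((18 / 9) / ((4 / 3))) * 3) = 48384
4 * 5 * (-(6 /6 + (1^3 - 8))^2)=-720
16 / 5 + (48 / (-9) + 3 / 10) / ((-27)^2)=69833 / 21870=3.19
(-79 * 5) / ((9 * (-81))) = 395 / 729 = 0.54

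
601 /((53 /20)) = 12020 /53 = 226.79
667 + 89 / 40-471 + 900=43929 / 40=1098.22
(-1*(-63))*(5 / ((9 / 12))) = 420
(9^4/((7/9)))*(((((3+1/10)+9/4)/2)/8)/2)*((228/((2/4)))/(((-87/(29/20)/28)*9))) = -13338513/400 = -33346.28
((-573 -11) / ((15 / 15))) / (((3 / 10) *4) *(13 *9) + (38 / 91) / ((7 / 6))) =-930020 / 224157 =-4.15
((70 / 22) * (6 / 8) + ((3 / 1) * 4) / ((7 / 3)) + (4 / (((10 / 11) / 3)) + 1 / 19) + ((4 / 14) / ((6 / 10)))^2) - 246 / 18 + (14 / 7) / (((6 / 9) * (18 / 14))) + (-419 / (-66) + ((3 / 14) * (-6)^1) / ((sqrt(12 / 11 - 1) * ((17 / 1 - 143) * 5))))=sqrt(11) / 490 + 29537881 / 1843380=16.03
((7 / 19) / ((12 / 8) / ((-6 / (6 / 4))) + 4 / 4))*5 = 56 / 19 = 2.95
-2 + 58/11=36/11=3.27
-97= -97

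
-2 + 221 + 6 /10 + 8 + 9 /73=83119 /365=227.72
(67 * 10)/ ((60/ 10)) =335/ 3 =111.67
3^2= 9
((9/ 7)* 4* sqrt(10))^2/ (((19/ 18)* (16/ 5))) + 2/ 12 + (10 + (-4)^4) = 344.47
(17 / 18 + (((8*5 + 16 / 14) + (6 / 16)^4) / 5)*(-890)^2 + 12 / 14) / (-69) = -420681851899 / 4451328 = -94507.04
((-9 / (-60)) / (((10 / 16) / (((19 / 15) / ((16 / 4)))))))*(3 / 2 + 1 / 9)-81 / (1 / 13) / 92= -292988 / 25875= -11.32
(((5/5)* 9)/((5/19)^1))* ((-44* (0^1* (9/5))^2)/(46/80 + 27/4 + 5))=0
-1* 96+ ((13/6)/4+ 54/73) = -94.72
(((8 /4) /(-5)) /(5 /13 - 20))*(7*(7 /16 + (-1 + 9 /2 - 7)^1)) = -4459 /10200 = -0.44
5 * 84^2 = 35280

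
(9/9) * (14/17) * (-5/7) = -10/17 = -0.59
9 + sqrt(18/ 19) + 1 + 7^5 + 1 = 3 * sqrt(38)/ 19 + 16818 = 16818.97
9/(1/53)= 477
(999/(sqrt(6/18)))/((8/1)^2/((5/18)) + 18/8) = 2220 * sqrt(3)/517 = 7.44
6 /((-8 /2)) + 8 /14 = -13 /14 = -0.93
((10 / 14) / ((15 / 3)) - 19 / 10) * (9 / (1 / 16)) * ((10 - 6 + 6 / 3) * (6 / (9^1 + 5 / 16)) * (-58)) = 295861248 / 5215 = 56732.74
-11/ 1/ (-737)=1/ 67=0.01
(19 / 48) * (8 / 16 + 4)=1.78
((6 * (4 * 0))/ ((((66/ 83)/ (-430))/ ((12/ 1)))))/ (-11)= 0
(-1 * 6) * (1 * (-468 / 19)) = 2808 / 19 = 147.79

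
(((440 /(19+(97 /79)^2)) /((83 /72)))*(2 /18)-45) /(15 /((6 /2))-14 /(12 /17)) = 684100290 /236361839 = 2.89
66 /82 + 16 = 689 /41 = 16.80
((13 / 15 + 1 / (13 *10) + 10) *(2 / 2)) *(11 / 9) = 46651 / 3510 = 13.29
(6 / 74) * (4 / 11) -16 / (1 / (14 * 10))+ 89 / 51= -46458845 / 20757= -2238.23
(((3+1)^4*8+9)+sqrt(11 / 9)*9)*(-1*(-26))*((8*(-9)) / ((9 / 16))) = -6845696 -9984*sqrt(11) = -6878809.18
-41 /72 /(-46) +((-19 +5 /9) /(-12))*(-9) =-45775 /3312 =-13.82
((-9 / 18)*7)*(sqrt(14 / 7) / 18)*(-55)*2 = 385*sqrt(2) / 18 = 30.25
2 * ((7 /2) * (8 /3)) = 56 /3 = 18.67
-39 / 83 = -0.47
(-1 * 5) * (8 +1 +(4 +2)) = -75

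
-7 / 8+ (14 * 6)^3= 4741625 / 8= 592703.12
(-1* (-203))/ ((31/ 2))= 406/ 31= 13.10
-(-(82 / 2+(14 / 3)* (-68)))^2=-687241 / 9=-76360.11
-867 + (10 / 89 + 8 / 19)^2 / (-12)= -7437713482 / 8578443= -867.02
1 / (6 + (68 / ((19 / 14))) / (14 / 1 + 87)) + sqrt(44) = 1919 / 12466 + 2*sqrt(11) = 6.79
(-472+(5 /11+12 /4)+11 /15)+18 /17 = -1309243 /2805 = -466.75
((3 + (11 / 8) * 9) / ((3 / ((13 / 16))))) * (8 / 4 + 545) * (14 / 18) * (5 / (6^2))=10204285 / 41472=246.05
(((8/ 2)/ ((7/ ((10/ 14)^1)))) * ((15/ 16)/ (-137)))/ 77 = -75/ 2067604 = -0.00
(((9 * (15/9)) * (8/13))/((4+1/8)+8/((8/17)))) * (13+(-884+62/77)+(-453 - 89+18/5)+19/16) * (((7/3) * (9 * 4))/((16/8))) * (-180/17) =273485.21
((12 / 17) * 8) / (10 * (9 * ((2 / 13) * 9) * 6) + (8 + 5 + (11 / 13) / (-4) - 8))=1664 / 221731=0.01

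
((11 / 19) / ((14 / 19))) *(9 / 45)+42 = 2951 / 70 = 42.16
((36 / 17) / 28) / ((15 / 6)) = 18 / 595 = 0.03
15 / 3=5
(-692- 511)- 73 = -1276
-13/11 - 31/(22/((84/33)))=-577/121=-4.77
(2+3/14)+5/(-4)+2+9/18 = 97/28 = 3.46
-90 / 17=-5.29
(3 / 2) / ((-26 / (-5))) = 15 / 52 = 0.29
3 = 3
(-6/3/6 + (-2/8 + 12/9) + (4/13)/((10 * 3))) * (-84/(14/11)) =-6523/130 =-50.18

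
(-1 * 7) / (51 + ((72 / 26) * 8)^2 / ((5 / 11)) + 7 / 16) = -13520 / 2184797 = -0.01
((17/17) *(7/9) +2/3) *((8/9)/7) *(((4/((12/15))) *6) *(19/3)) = 19760/567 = 34.85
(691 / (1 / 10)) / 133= 51.95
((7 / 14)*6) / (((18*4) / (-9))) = -3 / 8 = -0.38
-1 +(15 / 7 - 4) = -20 / 7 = -2.86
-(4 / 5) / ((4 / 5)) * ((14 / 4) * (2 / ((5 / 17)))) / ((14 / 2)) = -17 / 5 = -3.40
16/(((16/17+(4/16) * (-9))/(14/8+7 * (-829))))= 6311760/89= 70918.65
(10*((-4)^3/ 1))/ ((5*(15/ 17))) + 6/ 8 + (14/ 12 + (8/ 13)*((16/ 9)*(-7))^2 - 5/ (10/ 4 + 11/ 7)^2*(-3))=-46.94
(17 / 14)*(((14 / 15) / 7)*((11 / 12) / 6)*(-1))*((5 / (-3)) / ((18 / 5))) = 935 / 81648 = 0.01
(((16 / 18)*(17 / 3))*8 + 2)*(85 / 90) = 9707 / 243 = 39.95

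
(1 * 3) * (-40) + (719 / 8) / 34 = -31921 / 272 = -117.36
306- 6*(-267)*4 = 6714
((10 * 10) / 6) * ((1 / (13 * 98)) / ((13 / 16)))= 400 / 24843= 0.02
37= 37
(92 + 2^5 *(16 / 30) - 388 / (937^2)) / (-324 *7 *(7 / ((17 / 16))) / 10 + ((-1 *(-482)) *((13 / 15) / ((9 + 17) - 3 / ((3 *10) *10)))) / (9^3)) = -5783003612377731 / 79226218301889247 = -0.07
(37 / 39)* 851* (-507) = -409331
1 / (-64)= -0.02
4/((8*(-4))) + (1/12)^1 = -1/24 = -0.04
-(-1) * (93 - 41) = 52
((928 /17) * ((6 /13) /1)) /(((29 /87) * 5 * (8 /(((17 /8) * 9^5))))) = 15411789 /65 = 237104.45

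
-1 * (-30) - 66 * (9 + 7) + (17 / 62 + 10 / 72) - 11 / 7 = -8024161 / 7812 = -1027.16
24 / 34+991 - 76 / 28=117690 / 119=988.99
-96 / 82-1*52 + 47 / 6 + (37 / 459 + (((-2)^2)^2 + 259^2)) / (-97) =-737.06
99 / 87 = 33 / 29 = 1.14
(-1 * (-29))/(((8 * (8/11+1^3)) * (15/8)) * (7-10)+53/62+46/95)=-1878910/4949193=-0.38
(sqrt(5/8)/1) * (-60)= -15 * sqrt(10)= -47.43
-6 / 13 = -0.46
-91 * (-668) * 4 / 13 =18704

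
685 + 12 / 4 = 688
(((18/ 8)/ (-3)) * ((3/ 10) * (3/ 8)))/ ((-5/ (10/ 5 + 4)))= 81/ 800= 0.10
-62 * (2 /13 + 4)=-3348 /13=-257.54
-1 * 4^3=-64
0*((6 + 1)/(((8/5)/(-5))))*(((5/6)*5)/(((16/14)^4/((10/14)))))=0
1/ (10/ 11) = 11/ 10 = 1.10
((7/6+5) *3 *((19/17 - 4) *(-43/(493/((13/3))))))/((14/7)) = 1013467/100572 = 10.08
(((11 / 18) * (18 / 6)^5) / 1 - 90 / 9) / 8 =277 / 16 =17.31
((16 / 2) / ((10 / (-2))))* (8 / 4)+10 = 34 / 5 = 6.80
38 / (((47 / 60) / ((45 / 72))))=1425 / 47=30.32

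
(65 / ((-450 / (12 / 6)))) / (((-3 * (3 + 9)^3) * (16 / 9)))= 13 / 414720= 0.00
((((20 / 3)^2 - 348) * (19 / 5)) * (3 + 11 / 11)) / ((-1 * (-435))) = -207632 / 19575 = -10.61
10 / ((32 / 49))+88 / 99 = 2333 / 144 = 16.20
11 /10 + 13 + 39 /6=103 /5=20.60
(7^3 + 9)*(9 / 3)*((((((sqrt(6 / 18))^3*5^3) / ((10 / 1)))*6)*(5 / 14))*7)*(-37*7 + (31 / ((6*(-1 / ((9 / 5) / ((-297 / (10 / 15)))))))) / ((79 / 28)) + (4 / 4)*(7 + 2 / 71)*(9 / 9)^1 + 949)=2322345465200*sqrt(3) / 151443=26560622.40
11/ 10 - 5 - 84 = -879/ 10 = -87.90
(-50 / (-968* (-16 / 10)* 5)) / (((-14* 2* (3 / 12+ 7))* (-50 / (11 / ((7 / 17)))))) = -17 / 1000384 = -0.00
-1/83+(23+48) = 5892/83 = 70.99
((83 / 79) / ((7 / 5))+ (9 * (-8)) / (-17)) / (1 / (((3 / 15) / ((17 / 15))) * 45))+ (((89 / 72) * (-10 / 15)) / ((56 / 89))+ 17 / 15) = 27213409477 / 690409440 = 39.42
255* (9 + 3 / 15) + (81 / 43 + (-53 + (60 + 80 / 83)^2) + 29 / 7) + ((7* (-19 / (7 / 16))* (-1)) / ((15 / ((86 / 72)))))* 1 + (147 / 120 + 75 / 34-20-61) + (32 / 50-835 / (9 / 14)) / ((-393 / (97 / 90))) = 6694514571058494889 / 1122145496829000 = 5965.82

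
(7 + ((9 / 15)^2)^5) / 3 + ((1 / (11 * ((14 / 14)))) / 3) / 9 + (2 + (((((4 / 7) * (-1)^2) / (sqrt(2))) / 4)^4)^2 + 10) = 3835933370895941041 / 267522796406250000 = 14.34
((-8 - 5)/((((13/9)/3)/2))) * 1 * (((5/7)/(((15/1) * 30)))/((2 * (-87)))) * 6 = 3/1015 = 0.00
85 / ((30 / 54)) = 153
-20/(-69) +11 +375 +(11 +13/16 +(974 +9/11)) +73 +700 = 26060059/12144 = 2145.92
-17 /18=-0.94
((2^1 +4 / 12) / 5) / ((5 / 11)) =1.03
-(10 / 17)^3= -1000 / 4913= -0.20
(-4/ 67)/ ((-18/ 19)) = 0.06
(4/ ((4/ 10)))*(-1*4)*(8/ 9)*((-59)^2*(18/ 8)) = -278480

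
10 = 10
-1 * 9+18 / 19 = -153 / 19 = -8.05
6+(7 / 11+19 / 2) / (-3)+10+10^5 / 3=733611 / 22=33345.95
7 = 7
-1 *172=-172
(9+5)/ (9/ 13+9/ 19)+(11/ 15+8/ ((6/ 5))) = 13973/ 720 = 19.41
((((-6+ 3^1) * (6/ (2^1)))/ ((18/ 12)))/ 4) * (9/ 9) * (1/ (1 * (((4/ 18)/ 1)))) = -27/ 4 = -6.75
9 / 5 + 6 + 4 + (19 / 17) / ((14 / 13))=15277 / 1190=12.84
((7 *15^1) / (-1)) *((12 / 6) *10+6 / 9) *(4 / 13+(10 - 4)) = -177940 / 13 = -13687.69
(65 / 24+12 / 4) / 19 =137 / 456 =0.30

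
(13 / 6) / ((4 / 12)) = 13 / 2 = 6.50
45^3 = 91125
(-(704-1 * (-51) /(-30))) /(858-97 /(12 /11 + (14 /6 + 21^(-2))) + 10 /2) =-58368153 /69371195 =-0.84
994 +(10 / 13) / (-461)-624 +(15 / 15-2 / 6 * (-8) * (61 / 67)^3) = 2017025423641 / 5407417977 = 373.01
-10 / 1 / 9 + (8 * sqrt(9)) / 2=10.89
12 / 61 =0.20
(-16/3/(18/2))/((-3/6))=32/27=1.19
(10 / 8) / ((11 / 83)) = 415 / 44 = 9.43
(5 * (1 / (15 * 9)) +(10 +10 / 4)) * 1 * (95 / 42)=64315 / 2268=28.36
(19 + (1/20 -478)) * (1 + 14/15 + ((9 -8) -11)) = 1110659/300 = 3702.20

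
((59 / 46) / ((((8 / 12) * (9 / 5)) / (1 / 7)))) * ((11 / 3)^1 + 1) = 295 / 414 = 0.71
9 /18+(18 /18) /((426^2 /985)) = 91723 /181476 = 0.51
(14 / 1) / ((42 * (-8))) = -1 / 24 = -0.04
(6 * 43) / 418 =129 / 209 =0.62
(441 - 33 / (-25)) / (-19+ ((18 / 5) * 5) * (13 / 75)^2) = -276450 / 11537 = -23.96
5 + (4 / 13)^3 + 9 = 30822 / 2197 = 14.03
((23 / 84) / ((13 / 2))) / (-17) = -23 / 9282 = -0.00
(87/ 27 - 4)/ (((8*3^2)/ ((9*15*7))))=-245/ 24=-10.21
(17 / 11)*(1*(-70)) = -1190 / 11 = -108.18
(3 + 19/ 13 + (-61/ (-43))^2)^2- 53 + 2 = -5250617594/ 577777369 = -9.09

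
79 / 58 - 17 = -907 / 58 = -15.64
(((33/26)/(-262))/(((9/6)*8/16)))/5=-11/8515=-0.00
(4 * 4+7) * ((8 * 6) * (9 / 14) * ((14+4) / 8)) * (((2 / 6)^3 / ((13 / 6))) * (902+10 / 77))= 172548576 / 7007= 24625.17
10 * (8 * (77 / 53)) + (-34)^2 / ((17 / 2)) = 13368 / 53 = 252.23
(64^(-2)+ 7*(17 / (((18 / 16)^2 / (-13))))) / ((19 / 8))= -405536687 / 787968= -514.66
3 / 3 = 1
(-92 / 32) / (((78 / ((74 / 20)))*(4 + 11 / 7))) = -5957 / 243360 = -0.02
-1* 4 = -4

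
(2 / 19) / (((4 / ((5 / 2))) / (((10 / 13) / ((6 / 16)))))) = 100 / 741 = 0.13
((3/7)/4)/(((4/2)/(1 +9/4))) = 39/224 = 0.17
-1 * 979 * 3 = -2937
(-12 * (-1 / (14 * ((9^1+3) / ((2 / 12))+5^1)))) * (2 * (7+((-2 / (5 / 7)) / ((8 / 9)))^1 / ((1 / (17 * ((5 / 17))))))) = -0.19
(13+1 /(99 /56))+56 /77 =1415 /99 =14.29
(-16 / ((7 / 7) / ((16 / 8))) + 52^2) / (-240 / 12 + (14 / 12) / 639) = -10244448 / 76673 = -133.61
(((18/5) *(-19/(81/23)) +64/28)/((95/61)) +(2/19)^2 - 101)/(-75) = 1.49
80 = 80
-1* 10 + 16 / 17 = -154 / 17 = -9.06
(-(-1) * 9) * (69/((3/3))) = 621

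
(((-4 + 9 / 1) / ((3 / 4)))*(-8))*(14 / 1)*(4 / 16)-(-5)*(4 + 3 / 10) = -165.17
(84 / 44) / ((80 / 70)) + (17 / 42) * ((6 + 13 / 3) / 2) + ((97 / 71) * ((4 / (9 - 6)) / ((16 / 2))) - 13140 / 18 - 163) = -349935899 / 393624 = -889.01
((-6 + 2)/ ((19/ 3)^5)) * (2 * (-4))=7776/ 2476099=0.00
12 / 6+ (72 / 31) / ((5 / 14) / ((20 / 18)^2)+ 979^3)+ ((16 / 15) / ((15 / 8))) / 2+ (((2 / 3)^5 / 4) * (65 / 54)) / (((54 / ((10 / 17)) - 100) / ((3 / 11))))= 458525082399548709362 / 200832102231254636175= 2.28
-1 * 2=-2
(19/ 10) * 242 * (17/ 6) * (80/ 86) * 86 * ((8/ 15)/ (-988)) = -32912/ 585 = -56.26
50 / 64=25 / 32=0.78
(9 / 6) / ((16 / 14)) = 21 / 16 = 1.31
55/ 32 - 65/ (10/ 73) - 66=-17241/ 32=-538.78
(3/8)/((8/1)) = 3/64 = 0.05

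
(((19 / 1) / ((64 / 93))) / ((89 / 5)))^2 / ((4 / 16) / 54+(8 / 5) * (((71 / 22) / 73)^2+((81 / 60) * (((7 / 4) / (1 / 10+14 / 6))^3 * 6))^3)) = 75065086187789528603325477375 / 1365667078756274719093373562808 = 0.05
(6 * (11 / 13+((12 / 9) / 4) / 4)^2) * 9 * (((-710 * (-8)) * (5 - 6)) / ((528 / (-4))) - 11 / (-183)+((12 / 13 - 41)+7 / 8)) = 17115674575 / 94347968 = 181.41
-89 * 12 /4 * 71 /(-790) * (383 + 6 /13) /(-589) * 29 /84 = -182701247 /33874568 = -5.39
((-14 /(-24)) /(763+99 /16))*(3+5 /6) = 322 /110763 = 0.00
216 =216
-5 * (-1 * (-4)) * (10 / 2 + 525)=-10600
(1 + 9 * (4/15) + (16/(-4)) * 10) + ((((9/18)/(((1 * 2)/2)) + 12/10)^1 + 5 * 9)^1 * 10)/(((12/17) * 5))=5743/60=95.72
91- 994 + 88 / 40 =-4504 / 5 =-900.80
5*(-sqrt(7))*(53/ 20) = -53*sqrt(7)/ 4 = -35.06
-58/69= -0.84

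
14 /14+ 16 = 17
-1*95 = -95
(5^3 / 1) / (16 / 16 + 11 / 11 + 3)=25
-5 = -5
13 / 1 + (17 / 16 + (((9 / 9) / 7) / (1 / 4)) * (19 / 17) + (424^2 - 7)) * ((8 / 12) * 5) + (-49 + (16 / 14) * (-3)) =1711304467 / 2856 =599196.24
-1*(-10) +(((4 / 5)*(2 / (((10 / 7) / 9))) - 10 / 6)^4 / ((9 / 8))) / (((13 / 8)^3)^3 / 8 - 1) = 1388921394730079442482 / 2714032130164453125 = 511.76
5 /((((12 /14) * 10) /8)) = 14 /3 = 4.67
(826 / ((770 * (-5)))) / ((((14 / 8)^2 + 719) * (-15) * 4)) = 236 / 47656125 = 0.00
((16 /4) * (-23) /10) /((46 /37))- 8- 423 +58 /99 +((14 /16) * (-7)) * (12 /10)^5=-140163922 /309375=-453.06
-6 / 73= -0.08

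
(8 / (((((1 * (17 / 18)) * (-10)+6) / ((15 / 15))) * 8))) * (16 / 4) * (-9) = 324 / 31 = 10.45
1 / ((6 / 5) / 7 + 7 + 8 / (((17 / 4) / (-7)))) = -595 / 3573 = -0.17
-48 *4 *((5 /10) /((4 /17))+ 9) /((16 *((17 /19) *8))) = -5073 /272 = -18.65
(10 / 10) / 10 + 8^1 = 81 / 10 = 8.10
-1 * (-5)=5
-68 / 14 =-34 / 7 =-4.86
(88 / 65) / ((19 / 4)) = 352 / 1235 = 0.29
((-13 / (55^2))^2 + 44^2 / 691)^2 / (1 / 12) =3766163703698132578092 / 39981364397953515625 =94.20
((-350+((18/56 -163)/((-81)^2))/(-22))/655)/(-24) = 282909409/12706714944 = 0.02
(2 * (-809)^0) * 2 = 4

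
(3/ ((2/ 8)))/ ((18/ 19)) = 38/ 3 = 12.67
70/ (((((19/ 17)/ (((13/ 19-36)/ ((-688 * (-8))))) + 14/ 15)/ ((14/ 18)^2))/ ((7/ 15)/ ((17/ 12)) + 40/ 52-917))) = 388218628105/ 1734201027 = 223.86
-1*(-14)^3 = 2744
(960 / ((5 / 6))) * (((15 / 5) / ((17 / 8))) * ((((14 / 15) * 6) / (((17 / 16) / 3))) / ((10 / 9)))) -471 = 163812129 / 7225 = 22672.96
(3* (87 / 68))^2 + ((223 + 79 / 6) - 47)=203.90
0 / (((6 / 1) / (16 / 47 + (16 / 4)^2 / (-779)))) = 0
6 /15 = 2 /5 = 0.40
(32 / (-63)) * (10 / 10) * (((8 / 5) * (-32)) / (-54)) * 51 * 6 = -147.37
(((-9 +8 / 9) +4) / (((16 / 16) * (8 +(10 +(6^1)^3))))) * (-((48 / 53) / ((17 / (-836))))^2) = 34.85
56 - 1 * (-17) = 73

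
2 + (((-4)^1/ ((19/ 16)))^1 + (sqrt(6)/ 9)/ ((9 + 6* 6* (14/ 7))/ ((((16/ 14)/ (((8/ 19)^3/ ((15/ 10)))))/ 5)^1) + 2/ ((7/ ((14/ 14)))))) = -26/ 19 + 48013* sqrt(6)/ 7743942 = -1.35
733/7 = 104.71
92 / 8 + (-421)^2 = 354505 / 2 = 177252.50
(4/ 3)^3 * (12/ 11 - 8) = -4864/ 297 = -16.38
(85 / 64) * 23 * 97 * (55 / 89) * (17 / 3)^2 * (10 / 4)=15071241625 / 102528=146996.35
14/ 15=0.93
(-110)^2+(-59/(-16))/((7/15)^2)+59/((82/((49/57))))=22201873747/1832208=12117.55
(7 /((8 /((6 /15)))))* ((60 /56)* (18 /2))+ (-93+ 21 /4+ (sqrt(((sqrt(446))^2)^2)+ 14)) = 3005 /8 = 375.62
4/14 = 2/7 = 0.29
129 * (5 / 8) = 645 / 8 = 80.62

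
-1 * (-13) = 13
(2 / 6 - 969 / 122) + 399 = 143249 / 366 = 391.39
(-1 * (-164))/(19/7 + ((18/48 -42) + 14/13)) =-4.33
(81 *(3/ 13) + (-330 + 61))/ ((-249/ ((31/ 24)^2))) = 1563547/ 932256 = 1.68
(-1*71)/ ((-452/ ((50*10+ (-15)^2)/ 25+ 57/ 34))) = 74053/ 15368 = 4.82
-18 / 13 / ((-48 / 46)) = 69 / 52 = 1.33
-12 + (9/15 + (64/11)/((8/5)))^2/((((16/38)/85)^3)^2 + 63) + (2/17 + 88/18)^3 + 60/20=56570221095486224776625583071122/484434842976674190194280061023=116.78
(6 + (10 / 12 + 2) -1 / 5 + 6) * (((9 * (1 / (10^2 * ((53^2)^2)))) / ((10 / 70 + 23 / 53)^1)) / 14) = 1317 / 63719356000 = 0.00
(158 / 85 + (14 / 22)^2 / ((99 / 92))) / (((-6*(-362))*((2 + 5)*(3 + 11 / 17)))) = 1137931 / 28229950980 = 0.00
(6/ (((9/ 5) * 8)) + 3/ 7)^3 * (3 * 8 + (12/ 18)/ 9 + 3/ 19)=4449191641/ 304057152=14.63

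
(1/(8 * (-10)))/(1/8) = -1/10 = -0.10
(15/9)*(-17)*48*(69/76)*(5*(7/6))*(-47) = 6431950/19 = 338523.68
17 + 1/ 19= 324/ 19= 17.05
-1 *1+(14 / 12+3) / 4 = 1 / 24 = 0.04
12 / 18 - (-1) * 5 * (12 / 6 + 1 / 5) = 35 / 3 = 11.67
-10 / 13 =-0.77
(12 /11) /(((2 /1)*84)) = 1 /154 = 0.01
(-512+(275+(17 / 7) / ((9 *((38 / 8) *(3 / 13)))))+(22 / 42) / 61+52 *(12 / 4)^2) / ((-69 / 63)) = -50656586 / 239913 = -211.15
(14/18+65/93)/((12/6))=206/279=0.74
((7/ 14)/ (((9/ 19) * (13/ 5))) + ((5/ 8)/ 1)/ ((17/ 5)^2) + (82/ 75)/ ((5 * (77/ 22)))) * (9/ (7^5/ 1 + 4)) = 123676927/ 442112489000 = 0.00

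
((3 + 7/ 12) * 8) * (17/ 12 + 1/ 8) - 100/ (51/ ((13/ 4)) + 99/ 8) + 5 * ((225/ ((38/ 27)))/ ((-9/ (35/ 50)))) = -3583802/ 166383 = -21.54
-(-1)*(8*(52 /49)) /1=416 /49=8.49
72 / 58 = 36 / 29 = 1.24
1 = 1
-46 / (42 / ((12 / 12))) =-23 / 21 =-1.10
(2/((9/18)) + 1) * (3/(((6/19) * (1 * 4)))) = 95/8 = 11.88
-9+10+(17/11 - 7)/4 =-4/11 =-0.36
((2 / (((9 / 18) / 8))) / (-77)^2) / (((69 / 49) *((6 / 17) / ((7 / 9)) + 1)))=3808 / 1444377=0.00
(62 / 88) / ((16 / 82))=1271 / 352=3.61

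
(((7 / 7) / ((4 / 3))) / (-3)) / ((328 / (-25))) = 25 / 1312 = 0.02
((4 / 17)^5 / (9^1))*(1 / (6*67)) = 512 / 2568521313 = 0.00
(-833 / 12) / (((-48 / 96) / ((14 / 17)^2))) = 4802 / 51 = 94.16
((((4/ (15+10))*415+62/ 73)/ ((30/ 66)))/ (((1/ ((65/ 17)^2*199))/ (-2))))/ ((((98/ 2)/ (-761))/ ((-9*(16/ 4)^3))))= -7700759300.12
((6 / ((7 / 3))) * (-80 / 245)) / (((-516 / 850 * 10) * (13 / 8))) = 16320 / 191737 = 0.09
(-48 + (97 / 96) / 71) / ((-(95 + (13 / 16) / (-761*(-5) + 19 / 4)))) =0.51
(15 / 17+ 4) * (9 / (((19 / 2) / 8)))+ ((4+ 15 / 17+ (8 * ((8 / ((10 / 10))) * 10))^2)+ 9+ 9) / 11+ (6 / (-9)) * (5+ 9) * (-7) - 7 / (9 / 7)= 1193872034 / 31977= 37335.34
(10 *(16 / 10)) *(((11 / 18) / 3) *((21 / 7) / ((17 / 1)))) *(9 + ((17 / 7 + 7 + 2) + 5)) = 15664 / 1071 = 14.63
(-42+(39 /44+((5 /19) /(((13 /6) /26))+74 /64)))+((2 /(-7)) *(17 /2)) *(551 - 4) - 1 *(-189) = -55066293 /46816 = -1176.23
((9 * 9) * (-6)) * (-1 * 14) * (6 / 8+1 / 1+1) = 18711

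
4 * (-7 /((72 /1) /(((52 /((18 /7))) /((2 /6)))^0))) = -7 /18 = -0.39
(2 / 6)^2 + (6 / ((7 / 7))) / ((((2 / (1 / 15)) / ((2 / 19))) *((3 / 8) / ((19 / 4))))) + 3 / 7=0.81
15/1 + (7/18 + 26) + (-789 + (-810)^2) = 11796343/18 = 655352.39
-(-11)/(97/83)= 913/97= 9.41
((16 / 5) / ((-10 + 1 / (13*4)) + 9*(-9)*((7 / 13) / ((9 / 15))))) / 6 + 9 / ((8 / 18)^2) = 47002909 / 1031760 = 45.56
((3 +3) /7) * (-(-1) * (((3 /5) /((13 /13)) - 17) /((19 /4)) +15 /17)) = -3558 /1615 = -2.20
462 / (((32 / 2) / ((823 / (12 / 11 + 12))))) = 697081 / 384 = 1815.32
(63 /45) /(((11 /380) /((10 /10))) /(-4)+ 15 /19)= 2128 /1189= 1.79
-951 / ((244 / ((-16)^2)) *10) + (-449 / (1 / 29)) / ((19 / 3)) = -12492423 / 5795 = -2155.72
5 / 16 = 0.31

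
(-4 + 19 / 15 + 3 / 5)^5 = -33554432 / 759375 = -44.19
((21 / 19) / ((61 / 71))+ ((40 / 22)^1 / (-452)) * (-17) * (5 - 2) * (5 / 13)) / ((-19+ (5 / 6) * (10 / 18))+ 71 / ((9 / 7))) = 1380822876 / 37100724661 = 0.04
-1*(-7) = 7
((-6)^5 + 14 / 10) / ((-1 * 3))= 38873 / 15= 2591.53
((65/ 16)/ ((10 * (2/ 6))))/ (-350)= -39/ 11200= -0.00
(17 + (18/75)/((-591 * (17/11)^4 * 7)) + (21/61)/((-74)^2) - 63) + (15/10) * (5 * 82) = 547274914066277723/961818740563100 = 569.00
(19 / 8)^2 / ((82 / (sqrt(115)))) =361 * sqrt(115) / 5248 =0.74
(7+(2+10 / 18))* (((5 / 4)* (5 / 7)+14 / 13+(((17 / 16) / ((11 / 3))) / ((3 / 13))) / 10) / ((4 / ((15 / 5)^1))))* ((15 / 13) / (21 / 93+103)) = 0.17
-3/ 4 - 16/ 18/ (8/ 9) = -1.75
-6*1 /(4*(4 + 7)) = -3 /22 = -0.14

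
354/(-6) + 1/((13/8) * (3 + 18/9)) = -3827/65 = -58.88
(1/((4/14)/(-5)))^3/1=-42875/8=-5359.38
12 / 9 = 4 / 3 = 1.33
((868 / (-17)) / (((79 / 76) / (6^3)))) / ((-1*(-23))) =-14249088 / 30889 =-461.30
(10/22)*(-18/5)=-18/11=-1.64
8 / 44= 2 / 11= 0.18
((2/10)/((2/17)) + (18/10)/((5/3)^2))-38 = -8913/250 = -35.65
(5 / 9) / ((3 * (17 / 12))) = 20 / 153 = 0.13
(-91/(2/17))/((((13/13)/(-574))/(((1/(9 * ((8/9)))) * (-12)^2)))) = 7991802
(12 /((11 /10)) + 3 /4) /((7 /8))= 1026 /77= 13.32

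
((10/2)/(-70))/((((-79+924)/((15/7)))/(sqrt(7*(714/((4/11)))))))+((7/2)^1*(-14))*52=-2548 - 3*sqrt(1122)/4732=-2548.02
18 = 18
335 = 335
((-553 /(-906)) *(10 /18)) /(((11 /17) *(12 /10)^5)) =146890625 /697460544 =0.21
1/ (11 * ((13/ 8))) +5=723/ 143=5.06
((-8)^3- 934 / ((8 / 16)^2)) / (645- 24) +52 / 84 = -3005 / 483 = -6.22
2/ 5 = 0.40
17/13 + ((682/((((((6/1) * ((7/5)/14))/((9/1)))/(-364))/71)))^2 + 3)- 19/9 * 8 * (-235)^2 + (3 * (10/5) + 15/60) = 32712714640589125741/468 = 69898962907241721.67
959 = 959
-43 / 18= -2.39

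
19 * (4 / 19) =4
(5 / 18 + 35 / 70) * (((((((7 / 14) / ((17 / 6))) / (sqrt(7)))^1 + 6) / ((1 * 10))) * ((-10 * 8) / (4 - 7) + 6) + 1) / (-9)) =-721 / 405 - 49 * sqrt(7) / 6885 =-1.80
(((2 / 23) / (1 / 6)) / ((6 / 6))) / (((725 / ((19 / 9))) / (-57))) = -1444 / 16675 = -0.09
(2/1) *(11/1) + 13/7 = 167/7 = 23.86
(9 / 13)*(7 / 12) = 21 / 52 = 0.40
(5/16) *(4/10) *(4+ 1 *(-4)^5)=-255/2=-127.50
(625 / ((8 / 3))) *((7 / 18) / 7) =625 / 48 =13.02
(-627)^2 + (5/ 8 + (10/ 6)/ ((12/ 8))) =28305413/ 72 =393130.74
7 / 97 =0.07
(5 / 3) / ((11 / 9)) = 15 / 11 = 1.36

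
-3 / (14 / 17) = -51 / 14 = -3.64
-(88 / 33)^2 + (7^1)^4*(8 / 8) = 21545 / 9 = 2393.89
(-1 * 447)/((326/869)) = -388443/326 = -1191.54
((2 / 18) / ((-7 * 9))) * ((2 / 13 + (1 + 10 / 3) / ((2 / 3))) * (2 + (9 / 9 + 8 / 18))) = -5363 / 132678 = -0.04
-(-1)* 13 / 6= 13 / 6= 2.17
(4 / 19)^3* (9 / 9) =0.01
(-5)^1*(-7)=35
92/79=1.16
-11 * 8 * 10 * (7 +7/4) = -7700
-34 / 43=-0.79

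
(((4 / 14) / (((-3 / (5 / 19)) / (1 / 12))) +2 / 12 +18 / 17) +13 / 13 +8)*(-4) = -832144 / 20349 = -40.89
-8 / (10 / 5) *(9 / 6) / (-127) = 6 / 127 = 0.05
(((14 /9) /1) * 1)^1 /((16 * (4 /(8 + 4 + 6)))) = 0.44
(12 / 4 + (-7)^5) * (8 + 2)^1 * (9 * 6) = -9074160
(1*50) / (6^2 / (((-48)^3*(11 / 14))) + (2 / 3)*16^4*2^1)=281600 / 492131667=0.00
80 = 80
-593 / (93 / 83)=-529.24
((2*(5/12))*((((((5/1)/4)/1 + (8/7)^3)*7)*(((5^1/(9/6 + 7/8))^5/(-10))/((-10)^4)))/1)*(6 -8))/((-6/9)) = -2408320/121328851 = -0.02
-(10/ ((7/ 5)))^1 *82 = -585.71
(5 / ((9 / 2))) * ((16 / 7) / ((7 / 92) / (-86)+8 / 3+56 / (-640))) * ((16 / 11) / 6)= 101273600 / 424102833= 0.24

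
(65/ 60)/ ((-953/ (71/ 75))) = -923/ 857700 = -0.00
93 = 93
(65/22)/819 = 5/1386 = 0.00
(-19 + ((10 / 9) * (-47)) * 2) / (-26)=4.75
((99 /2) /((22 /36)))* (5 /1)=405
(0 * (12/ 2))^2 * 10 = 0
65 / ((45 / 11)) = 15.89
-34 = -34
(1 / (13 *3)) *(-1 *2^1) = -2 / 39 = -0.05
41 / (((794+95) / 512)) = 20992 / 889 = 23.61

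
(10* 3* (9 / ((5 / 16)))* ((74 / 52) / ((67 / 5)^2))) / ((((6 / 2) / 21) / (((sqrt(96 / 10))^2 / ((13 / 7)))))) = 187971840 / 758641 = 247.77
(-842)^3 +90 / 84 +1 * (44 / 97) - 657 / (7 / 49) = -810661203675 / 1358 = -596952285.47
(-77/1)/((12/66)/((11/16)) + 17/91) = -847847/4969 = -170.63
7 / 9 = 0.78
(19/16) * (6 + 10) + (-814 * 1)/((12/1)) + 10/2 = -263/6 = -43.83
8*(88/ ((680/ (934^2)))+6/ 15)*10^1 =153535200/ 17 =9031482.35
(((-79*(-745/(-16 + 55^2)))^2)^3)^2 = 1727429645261504194297539162728180067141762188144775390625/550891730124304802867179492479594769460481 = 3135697181135251.34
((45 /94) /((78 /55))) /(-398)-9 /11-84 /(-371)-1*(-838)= 474886271833 /567091096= 837.41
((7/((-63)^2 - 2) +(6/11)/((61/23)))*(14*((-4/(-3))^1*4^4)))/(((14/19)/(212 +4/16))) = 760031465216/2661857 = 285526.78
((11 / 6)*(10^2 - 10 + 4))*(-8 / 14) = -2068 / 21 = -98.48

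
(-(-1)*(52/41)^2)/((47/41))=2704/1927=1.40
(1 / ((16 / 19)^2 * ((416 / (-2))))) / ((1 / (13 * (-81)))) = 29241 / 4096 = 7.14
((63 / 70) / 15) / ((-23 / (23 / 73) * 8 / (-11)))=33 / 29200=0.00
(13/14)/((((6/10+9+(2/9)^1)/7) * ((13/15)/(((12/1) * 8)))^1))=16200/221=73.30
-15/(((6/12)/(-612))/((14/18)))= 14280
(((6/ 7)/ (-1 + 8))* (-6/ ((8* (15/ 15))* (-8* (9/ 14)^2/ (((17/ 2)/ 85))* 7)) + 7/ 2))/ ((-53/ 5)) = -1081/ 26712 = -0.04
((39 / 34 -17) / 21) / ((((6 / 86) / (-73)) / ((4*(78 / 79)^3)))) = 25489031568 / 8381663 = 3041.05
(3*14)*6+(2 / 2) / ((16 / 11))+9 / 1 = 4187 / 16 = 261.69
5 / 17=0.29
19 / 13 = 1.46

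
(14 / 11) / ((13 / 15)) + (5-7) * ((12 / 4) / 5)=192 / 715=0.27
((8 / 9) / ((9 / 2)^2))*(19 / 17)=608 / 12393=0.05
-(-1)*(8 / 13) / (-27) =-8 / 351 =-0.02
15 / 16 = 0.94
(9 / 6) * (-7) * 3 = -63 / 2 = -31.50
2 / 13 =0.15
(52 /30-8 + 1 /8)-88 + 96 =223 /120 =1.86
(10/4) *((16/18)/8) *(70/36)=175/324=0.54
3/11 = 0.27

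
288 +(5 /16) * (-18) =2259 /8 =282.38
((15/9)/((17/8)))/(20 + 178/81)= 540/15283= 0.04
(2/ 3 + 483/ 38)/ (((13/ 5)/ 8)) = 30500/ 741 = 41.16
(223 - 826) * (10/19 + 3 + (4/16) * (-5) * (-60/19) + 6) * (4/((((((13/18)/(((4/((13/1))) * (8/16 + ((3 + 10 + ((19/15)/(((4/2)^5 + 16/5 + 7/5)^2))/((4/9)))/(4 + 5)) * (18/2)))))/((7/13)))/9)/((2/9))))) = -31270849376256/155325703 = -201324.37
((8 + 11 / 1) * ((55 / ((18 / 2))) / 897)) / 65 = 209 / 104949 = 0.00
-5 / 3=-1.67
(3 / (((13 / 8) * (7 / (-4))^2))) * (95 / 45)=2432 / 1911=1.27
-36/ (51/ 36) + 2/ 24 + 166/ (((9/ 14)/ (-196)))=-30989773/ 612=-50636.88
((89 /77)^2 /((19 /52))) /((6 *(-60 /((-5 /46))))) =102973 /93275028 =0.00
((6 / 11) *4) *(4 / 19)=96 / 209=0.46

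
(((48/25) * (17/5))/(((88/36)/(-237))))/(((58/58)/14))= -12183696/1375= -8860.87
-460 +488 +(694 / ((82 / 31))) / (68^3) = 360978693 / 12891712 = 28.00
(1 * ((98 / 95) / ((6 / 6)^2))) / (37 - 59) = -0.05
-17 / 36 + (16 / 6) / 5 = 11 / 180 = 0.06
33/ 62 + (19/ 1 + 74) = 5799/ 62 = 93.53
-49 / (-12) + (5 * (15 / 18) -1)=7.25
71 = 71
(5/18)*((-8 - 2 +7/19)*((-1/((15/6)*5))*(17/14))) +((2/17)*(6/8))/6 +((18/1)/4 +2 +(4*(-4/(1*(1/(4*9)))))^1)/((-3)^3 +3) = 13025407/542640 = 24.00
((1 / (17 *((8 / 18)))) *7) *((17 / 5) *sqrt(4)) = 63 / 10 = 6.30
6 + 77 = 83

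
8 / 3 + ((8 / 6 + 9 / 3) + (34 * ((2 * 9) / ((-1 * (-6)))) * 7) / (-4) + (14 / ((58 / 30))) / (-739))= -7351253 / 42862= -171.51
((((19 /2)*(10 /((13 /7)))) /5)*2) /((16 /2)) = 2.56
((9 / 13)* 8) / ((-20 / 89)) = -1602 / 65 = -24.65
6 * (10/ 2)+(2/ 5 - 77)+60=67/ 5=13.40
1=1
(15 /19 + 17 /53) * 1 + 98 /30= 66113 /15105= 4.38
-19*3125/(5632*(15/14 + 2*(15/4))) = -83125/67584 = -1.23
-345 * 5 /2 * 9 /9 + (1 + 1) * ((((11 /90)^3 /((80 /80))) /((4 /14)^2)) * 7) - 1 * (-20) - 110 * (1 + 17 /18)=-1056.08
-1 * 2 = -2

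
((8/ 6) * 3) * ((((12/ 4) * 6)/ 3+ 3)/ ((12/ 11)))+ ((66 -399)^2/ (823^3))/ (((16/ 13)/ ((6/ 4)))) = 588662830623/ 17838136544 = 33.00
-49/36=-1.36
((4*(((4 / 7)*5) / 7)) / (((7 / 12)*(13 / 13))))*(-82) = -78720 / 343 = -229.50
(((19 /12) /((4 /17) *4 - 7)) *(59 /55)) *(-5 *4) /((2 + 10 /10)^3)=19057 /91773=0.21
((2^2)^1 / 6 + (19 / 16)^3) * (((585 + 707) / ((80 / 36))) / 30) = 9292387 / 204800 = 45.37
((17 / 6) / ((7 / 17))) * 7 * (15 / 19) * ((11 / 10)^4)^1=4231249 / 76000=55.67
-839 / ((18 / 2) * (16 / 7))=-5873 / 144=-40.78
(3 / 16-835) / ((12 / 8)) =-13357 / 24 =-556.54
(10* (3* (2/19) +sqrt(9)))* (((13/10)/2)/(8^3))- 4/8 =-8909/19456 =-0.46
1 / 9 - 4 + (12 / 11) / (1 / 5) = 155 / 99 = 1.57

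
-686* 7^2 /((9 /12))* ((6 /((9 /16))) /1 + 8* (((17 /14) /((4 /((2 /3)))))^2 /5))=-64935388 /135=-481002.87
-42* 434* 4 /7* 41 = -427056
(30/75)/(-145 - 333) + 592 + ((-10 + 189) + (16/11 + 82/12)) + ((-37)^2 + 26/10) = 169640461/78870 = 2150.89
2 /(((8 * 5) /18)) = 9 /10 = 0.90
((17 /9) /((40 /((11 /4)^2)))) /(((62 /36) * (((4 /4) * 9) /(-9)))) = -2057 /9920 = -0.21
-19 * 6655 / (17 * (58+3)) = -126445 / 1037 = -121.93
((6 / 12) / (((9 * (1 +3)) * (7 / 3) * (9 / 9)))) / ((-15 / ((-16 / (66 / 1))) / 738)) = 82 / 1155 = 0.07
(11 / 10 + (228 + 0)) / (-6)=-2291 / 60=-38.18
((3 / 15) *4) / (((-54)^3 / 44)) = -22 / 98415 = -0.00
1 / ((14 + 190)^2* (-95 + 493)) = 1 / 16563168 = 0.00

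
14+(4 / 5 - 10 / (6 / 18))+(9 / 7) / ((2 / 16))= -172 / 35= -4.91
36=36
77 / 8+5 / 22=9.85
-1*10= -10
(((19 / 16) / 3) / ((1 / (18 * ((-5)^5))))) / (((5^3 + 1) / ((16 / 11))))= -257.03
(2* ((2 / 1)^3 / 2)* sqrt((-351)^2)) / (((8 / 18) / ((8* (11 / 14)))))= 277992 / 7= 39713.14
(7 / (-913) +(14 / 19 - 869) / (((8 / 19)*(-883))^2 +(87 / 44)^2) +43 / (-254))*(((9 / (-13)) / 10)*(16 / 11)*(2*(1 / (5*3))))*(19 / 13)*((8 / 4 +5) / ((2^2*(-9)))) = -364001553188946022 / 520610489713189572125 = -0.00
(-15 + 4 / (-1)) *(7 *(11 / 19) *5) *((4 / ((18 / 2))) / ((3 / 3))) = -171.11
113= 113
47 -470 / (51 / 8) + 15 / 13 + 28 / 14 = -23.57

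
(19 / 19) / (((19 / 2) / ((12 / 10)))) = 0.13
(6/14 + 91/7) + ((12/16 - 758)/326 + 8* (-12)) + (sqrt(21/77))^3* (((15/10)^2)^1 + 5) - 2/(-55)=-42602069/502040 + 87* sqrt(33)/484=-83.83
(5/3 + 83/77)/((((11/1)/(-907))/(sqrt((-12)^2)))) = -2300152/847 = -2715.65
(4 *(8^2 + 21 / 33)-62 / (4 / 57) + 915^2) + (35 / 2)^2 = 36823877 / 44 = 836906.30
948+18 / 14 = 6645 / 7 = 949.29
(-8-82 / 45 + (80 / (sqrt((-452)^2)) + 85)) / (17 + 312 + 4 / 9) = 383179 / 1675225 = 0.23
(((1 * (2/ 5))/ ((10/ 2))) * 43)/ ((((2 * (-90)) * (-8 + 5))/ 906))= 6493/ 1125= 5.77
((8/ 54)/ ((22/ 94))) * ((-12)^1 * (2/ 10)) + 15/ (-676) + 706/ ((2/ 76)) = 8976669583/ 334620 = 26826.46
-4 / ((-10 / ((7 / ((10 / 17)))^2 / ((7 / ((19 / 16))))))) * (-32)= -307.50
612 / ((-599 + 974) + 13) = 153 / 97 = 1.58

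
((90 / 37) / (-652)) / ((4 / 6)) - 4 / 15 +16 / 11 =4706029 / 3980460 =1.18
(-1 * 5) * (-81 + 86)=-25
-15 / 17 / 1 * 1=-15 / 17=-0.88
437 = 437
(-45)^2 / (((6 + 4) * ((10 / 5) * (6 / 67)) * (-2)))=-9045 / 16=-565.31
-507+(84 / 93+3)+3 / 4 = -62291 / 124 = -502.35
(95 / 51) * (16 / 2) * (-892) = -677920 / 51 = -13292.55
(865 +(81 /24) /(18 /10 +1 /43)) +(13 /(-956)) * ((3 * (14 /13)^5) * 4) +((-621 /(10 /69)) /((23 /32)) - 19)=-547364771302017 /107032918720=-5113.99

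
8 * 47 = 376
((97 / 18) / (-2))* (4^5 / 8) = -3104 / 9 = -344.89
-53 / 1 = -53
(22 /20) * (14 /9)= 77 /45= 1.71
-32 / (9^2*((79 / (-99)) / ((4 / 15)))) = 1408 / 10665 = 0.13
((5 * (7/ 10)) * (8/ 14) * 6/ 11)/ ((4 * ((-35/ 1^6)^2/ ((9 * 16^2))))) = 6912/ 13475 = 0.51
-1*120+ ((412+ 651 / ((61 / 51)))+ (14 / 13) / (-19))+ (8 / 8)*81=13819784 / 15067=917.22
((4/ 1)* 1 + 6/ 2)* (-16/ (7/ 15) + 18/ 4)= -417/ 2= -208.50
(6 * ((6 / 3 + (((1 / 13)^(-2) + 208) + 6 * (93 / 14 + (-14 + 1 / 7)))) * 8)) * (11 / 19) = 1240800 / 133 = 9329.32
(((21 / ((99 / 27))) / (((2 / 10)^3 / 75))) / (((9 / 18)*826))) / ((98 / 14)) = 84375 / 4543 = 18.57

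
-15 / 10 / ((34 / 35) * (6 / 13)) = -3.35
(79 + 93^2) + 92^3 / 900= 2158472 / 225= 9593.21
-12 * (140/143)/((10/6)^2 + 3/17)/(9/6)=-42840/16159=-2.65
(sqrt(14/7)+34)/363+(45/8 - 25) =-55993/2904+sqrt(2)/363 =-19.28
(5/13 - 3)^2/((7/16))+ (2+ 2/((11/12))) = 257874/13013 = 19.82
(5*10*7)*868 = 303800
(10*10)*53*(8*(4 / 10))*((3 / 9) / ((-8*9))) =-2120 / 27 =-78.52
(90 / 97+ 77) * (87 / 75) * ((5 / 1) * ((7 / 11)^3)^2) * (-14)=-361059369146 / 859207085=-420.22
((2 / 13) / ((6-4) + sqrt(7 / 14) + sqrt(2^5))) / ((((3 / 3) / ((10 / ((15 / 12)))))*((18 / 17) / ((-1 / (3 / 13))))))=544 / 1971-136*sqrt(2) / 219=-0.60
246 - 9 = 237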